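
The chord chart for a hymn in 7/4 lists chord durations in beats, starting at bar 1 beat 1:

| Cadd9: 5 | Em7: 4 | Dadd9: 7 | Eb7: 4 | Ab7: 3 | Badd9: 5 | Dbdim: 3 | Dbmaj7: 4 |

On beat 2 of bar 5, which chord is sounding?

Dbdim

Beat 2 of bar 5 is beat (5−1)×7 + 2 = 30 overall.
Running totals: Cadd9 ends at 5, Em7 ends at 9, Dadd9 ends at 16, Eb7 ends at 20, Ab7 ends at 23, Badd9 ends at 28, Dbdim ends at 31.
Beat 30 falls within Dbdim.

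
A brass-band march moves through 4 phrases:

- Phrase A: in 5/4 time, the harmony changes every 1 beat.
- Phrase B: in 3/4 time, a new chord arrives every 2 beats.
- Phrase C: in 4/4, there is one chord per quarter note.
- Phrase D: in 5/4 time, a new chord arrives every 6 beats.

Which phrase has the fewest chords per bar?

Phrase D

A: 5 beats/bar ÷ 1 beat/chord = 5 chords/bar.
B: 3 beats/bar ÷ 2 beats/chord = 1.5 chords/bar.
C: 4 beats/bar ÷ 1 beat/chord = 4 chords/bar.
D: 5 beats/bar ÷ 6 beats/chord = 5/6 chords/bar.
Slowest is D at 5/6 chords/bar.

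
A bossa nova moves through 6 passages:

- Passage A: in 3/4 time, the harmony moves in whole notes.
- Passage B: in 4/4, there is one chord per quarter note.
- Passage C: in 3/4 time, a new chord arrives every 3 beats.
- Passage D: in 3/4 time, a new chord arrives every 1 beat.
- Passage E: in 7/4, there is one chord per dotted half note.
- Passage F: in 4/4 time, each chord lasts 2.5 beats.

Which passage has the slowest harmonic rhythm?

A: 3/4 = 0.75 chords/bar.
B: 4/1 = 4 chords/bar.
C: 3/3 = 1 chord/bar.
D: 3/1 = 3 chords/bar.
E: 7/3 = 7/3 chords/bar.
F: 4/2.5 = 1.6 chords/bar.
Slowest is A at 0.75 chords/bar.

Passage A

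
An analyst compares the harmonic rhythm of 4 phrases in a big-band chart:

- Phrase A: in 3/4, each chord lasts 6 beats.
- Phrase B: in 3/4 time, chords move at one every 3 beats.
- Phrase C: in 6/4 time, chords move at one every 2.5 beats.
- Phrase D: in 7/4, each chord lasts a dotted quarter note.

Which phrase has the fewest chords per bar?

Phrase A

A: each chord is 6 beats in 3/4, so 0.5 per bar.
B: each chord is 3 beats in 3/4, so 1 per bar.
C: each chord is 2.5 beats in 6/4, so 2.4 per bar.
D: each chord is 1.5 beats in 7/4, so 14/3 per bar.
Slowest is A at 0.5 chords/bar.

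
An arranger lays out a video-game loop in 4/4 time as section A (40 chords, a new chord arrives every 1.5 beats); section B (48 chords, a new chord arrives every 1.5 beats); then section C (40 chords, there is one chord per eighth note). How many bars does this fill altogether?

A: 40 × 1.5 = 60 beats = 15 bars.
B: 48 × 1.5 = 72 beats = 18 bars.
C: 40 × 0.5 = 20 beats = 5 bars.
Total: 15 + 18 + 5 = 38 bars.

38 bars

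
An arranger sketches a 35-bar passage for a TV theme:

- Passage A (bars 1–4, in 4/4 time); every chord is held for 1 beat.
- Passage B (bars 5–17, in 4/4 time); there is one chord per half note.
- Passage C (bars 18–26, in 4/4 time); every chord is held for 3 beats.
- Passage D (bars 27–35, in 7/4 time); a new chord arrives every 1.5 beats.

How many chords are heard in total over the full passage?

96 chords

A: 4 bars × 4 beats = 16 beats; 1 beat/chord → 16 chords.
B: 13 bars × 4 beats = 52 beats; 2 beats/chord → 26 chords.
C: 9 bars × 4 beats = 36 beats; 3 beats/chord → 12 chords.
D: 9 bars × 7 beats = 63 beats; 1.5 beats/chord → 42 chords.
Total: 16 + 26 + 12 + 42 = 96.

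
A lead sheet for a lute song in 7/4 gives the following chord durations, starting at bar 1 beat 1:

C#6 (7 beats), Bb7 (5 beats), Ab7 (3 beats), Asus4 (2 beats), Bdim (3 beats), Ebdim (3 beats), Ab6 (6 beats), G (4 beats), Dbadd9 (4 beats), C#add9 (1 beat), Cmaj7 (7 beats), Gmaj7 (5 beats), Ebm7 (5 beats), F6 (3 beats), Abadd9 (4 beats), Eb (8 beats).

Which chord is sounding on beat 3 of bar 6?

Beat 3 of bar 6 is beat (6−1)×7 + 3 = 38 overall.
Running totals: C#6 ends at 7, Bb7 ends at 12, Ab7 ends at 15, Asus4 ends at 17, Bdim ends at 20, Ebdim ends at 23, Ab6 ends at 29, G ends at 33, Dbadd9 ends at 37, C#add9 ends at 38.
Beat 38 falls within C#add9.

C#add9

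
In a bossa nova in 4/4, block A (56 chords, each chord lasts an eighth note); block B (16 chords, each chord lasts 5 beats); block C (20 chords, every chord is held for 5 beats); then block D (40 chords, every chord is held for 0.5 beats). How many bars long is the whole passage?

A: 56 × 0.5 = 28 beats = 7 bars.
B: 16 × 5 = 80 beats = 20 bars.
C: 20 × 5 = 100 beats = 25 bars.
D: 40 × 0.5 = 20 beats = 5 bars.
Total: 7 + 20 + 25 + 5 = 57 bars.

57 bars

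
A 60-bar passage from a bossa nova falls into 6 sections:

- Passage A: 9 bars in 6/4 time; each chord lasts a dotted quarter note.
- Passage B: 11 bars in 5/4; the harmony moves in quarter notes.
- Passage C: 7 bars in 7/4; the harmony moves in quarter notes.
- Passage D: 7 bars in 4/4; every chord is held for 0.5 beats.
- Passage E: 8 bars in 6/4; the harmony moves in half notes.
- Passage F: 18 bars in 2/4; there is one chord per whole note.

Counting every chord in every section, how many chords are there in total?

229 chords

A has 54 beats and chords last 1.5 each, so 36 chords.
B has 55 beats and chords last 1 each, so 55 chords.
C has 49 beats and chords last 1 each, so 49 chords.
D has 28 beats and chords last 0.5 each, so 56 chords.
E has 48 beats and chords last 2 each, so 24 chords.
F has 36 beats and chords last 4 each, so 9 chords.
Total: 36 + 55 + 49 + 56 + 24 + 9 = 229.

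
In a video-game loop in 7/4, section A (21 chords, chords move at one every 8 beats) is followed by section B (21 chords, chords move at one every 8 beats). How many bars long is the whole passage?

A: 21 × 8 = 168 beats = 24 bars.
B: 21 × 8 = 168 beats = 24 bars.
Total: 24 + 24 = 48 bars.

48 bars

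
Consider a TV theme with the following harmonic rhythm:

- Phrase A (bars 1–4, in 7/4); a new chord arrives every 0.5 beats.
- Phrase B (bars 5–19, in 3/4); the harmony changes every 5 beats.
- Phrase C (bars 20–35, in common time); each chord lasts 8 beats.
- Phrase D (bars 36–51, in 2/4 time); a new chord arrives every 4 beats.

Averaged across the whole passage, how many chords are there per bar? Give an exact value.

A: 4 × 7 = 28 beats ÷ 0.5 = 56 chords.
B: 15 × 3 = 45 beats ÷ 5 = 9 chords.
C: 16 × 4 = 64 beats ÷ 8 = 8 chords.
D: 16 × 2 = 32 beats ÷ 4 = 8 chords.
Overall: 81 chords over 51 bars → 81/51 = 27/17 chords per bar.

27/17 chords per bar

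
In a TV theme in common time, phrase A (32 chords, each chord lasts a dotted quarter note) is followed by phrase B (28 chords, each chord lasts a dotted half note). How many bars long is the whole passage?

33 bars

A: 32 × 1.5 = 48 beats = 12 bars.
B: 28 × 3 = 84 beats = 21 bars.
Total: 12 + 21 = 33 bars.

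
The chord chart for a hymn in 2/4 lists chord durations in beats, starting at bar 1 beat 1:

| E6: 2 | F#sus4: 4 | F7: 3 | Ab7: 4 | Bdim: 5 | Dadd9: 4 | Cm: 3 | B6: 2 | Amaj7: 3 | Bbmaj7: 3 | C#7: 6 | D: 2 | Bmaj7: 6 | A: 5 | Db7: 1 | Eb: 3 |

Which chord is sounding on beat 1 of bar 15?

Beat 1 of bar 15 is beat (15−1)×2 + 1 = 29 overall.
Running totals: E6 ends at 2, F#sus4 ends at 6, F7 ends at 9, Ab7 ends at 13, Bdim ends at 18, Dadd9 ends at 22, Cm ends at 25, B6 ends at 27, Amaj7 ends at 30.
Beat 29 falls within Amaj7.

Amaj7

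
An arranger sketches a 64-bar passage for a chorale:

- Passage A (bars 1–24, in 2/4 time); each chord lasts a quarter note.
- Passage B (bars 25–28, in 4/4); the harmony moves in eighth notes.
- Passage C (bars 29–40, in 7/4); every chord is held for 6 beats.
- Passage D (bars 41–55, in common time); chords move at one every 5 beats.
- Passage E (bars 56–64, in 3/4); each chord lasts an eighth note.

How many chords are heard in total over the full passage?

A has 48 beats and chords last 1 each, so 48 chords.
B has 16 beats and chords last 0.5 each, so 32 chords.
C has 84 beats and chords last 6 each, so 14 chords.
D has 60 beats and chords last 5 each, so 12 chords.
E has 27 beats and chords last 0.5 each, so 54 chords.
Total: 48 + 32 + 14 + 12 + 54 = 160.

160 chords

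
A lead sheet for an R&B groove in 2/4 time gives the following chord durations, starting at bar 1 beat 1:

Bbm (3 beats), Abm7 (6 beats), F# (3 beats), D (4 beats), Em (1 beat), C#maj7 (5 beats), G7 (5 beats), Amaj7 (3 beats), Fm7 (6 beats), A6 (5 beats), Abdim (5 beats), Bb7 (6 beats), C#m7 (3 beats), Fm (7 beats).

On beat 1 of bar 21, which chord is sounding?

A6

Beat 1 of bar 21 is beat (21−1)×2 + 1 = 41 overall.
Running totals: Bbm ends at 3, Abm7 ends at 9, F# ends at 12, D ends at 16, Em ends at 17, C#maj7 ends at 22, G7 ends at 27, Amaj7 ends at 30, Fm7 ends at 36, A6 ends at 41.
Beat 41 falls within A6.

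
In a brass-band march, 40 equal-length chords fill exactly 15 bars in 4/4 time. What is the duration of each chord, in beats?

1.5 beats

15 bars × 4 beats/bar = 60 beats total.
60 beats ÷ 40 chords = 1.5 beats per chord.
(That is a dotted quarter note.)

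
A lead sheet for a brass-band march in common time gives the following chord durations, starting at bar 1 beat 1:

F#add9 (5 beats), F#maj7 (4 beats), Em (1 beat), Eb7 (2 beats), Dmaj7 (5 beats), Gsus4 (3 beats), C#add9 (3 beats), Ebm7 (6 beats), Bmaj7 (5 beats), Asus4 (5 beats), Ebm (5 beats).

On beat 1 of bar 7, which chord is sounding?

Beat 1 of bar 7 is beat (7−1)×4 + 1 = 25 overall.
Running totals: F#add9 ends at 5, F#maj7 ends at 9, Em ends at 10, Eb7 ends at 12, Dmaj7 ends at 17, Gsus4 ends at 20, C#add9 ends at 23, Ebm7 ends at 29.
Beat 25 falls within Ebm7.

Ebm7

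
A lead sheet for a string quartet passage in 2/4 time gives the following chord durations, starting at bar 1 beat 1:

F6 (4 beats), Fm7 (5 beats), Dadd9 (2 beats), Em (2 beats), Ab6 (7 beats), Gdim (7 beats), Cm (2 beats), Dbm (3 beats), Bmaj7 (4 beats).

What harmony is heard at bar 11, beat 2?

Gdim

Beat 2 of bar 11 is beat (11−1)×2 + 2 = 22 overall.
Running totals: F6 ends at 4, Fm7 ends at 9, Dadd9 ends at 11, Em ends at 13, Ab6 ends at 20, Gdim ends at 27.
Beat 22 falls within Gdim.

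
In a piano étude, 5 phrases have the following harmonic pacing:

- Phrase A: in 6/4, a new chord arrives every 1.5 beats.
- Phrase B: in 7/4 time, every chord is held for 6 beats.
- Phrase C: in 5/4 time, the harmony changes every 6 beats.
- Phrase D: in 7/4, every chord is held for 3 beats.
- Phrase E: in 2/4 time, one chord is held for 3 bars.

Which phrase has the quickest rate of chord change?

Phrase A

A: 6/1.5 = 4 chords/bar.
B: 7/6 = 7/6 chords/bar.
C: 5/6 = 5/6 chords/bar.
D: 7/3 = 7/3 chords/bar.
E: 2/6 = 1/3 chords/bar.
Fastest is A at 4 chords/bar.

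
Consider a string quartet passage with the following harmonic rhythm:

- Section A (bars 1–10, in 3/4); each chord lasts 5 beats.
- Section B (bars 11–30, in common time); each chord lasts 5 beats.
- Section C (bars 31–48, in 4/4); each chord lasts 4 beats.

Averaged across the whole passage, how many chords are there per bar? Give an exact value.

A: 10 × 3 = 30 beats ÷ 5 = 6 chords.
B: 20 × 4 = 80 beats ÷ 5 = 16 chords.
C: 18 × 4 = 72 beats ÷ 4 = 18 chords.
Overall: 40 chords over 48 bars → 40/48 = 5/6 chords per bar.

5/6 chords per bar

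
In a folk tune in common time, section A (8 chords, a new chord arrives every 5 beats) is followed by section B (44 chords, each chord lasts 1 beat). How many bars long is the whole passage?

21 bars

A: 8 × 5 = 40 beats = 10 bars.
B: 44 × 1 = 44 beats = 11 bars.
Total: 10 + 11 = 21 bars.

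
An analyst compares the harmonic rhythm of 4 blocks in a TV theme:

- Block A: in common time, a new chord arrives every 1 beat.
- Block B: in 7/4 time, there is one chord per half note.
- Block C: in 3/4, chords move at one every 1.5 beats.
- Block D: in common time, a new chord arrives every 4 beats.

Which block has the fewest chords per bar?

A: 4 beats/bar ÷ 1 beat/chord = 4 chords/bar.
B: 7 beats/bar ÷ 2 beats/chord = 3.5 chords/bar.
C: 3 beats/bar ÷ 1.5 beats/chord = 2 chords/bar.
D: 4 beats/bar ÷ 4 beats/chord = 1 chord/bar.
Slowest is D at 1 chords/bar.

Block D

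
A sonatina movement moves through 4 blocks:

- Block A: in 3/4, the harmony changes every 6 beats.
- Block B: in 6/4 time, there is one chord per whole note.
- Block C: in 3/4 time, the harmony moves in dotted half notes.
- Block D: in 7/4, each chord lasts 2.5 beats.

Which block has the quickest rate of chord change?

A: 3 beats/bar ÷ 6 beats/chord = 0.5 chords/bar.
B: 6 beats/bar ÷ 4 beats/chord = 1.5 chords/bar.
C: 3 beats/bar ÷ 3 beats/chord = 1 chord/bar.
D: 7 beats/bar ÷ 2.5 beats/chord = 2.8 chords/bar.
Fastest is D at 2.8 chords/bar.

Block D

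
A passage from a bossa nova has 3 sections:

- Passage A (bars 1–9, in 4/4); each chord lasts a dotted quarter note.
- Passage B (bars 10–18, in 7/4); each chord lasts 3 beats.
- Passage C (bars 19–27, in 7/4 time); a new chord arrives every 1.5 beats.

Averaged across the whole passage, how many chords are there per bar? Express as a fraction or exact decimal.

29/9 chords per bar

A: 9 × 4 = 36 beats ÷ 1.5 = 24 chords.
B: 9 × 7 = 63 beats ÷ 3 = 21 chords.
C: 9 × 7 = 63 beats ÷ 1.5 = 42 chords.
Overall: 87 chords over 27 bars → 87/27 = 29/9 chords per bar.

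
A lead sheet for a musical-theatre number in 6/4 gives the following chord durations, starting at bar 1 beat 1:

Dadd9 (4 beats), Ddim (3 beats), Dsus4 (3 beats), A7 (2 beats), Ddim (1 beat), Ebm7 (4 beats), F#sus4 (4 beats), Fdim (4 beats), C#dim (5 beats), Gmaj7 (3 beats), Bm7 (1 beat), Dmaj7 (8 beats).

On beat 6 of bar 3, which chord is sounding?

Beat 6 of bar 3 is beat (3−1)×6 + 6 = 18 overall.
Running totals: Dadd9 ends at 4, Ddim ends at 7, Dsus4 ends at 10, A7 ends at 12, Ddim ends at 13, Ebm7 ends at 17, F#sus4 ends at 21.
Beat 18 falls within F#sus4.

F#sus4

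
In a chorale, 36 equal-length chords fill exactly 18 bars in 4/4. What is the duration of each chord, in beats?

18 bars × 4 beats/bar = 72 beats total.
72 beats ÷ 36 chords = 2 beats per chord.
(That is a half note.)

2 beats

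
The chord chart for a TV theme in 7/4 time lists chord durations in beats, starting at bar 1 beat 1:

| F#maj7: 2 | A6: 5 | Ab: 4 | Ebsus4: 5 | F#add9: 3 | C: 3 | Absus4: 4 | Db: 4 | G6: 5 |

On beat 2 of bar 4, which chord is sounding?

Beat 2 of bar 4 is beat (4−1)×7 + 2 = 23 overall.
Running totals: F#maj7 ends at 2, A6 ends at 7, Ab ends at 11, Ebsus4 ends at 16, F#add9 ends at 19, C ends at 22, Absus4 ends at 26.
Beat 23 falls within Absus4.

Absus4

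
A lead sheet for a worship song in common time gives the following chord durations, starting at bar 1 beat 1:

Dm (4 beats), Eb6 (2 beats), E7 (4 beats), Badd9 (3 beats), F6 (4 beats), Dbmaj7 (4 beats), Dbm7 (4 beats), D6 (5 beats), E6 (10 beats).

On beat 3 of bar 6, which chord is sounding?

Beat 3 of bar 6 is beat (6−1)×4 + 3 = 23 overall.
Running totals: Dm ends at 4, Eb6 ends at 6, E7 ends at 10, Badd9 ends at 13, F6 ends at 17, Dbmaj7 ends at 21, Dbm7 ends at 25.
Beat 23 falls within Dbm7.

Dbm7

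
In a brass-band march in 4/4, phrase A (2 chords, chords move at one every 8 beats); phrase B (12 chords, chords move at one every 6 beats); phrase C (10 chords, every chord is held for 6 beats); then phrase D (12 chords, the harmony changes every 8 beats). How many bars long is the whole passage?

61 bars

A: 2 × 8 = 16 beats = 4 bars.
B: 12 × 6 = 72 beats = 18 bars.
C: 10 × 6 = 60 beats = 15 bars.
D: 12 × 8 = 96 beats = 24 bars.
Total: 4 + 18 + 15 + 24 = 61 bars.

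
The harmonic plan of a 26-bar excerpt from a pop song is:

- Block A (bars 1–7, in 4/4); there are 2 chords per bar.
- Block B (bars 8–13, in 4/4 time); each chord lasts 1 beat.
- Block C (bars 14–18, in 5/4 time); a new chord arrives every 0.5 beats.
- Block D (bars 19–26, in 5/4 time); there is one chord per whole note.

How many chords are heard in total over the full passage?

A: 7 bars × 4 beats = 28 beats; 2 beats/chord → 14 chords.
B: 6 bars × 4 beats = 24 beats; 1 beat/chord → 24 chords.
C: 5 bars × 5 beats = 25 beats; 0.5 beats/chord → 50 chords.
D: 8 bars × 5 beats = 40 beats; 4 beats/chord → 10 chords.
Total: 14 + 24 + 50 + 10 = 98.

98 chords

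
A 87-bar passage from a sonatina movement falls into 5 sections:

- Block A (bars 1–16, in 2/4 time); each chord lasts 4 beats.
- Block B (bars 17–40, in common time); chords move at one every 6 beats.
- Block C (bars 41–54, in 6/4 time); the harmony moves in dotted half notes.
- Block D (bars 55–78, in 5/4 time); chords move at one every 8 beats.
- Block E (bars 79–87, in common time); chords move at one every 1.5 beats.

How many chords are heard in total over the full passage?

A: 16 bars × 2 beats = 32 beats; 4 beats/chord → 8 chords.
B: 24 bars × 4 beats = 96 beats; 6 beats/chord → 16 chords.
C: 14 bars × 6 beats = 84 beats; 3 beats/chord → 28 chords.
D: 24 bars × 5 beats = 120 beats; 8 beats/chord → 15 chords.
E: 9 bars × 4 beats = 36 beats; 1.5 beats/chord → 24 chords.
Total: 8 + 16 + 28 + 15 + 24 = 91.

91 chords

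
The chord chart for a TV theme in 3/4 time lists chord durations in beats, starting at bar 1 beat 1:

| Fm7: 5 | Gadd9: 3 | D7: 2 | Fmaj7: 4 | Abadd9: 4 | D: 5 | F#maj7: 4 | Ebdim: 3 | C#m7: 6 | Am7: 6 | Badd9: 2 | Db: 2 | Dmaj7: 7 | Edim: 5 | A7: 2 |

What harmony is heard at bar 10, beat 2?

Ebdim

Beat 2 of bar 10 is beat (10−1)×3 + 2 = 29 overall.
Running totals: Fm7 ends at 5, Gadd9 ends at 8, D7 ends at 10, Fmaj7 ends at 14, Abadd9 ends at 18, D ends at 23, F#maj7 ends at 27, Ebdim ends at 30.
Beat 29 falls within Ebdim.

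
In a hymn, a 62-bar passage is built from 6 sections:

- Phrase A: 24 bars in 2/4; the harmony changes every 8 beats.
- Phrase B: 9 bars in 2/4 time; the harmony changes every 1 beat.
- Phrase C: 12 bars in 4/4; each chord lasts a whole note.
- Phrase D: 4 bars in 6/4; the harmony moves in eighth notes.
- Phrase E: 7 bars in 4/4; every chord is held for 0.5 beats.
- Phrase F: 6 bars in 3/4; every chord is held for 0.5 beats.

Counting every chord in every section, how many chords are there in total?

A has 48 beats and chords last 8 each, so 6 chords.
B has 18 beats and chords last 1 each, so 18 chords.
C has 48 beats and chords last 4 each, so 12 chords.
D has 24 beats and chords last 0.5 each, so 48 chords.
E has 28 beats and chords last 0.5 each, so 56 chords.
F has 18 beats and chords last 0.5 each, so 36 chords.
Total: 6 + 18 + 12 + 48 + 56 + 36 = 176.

176 chords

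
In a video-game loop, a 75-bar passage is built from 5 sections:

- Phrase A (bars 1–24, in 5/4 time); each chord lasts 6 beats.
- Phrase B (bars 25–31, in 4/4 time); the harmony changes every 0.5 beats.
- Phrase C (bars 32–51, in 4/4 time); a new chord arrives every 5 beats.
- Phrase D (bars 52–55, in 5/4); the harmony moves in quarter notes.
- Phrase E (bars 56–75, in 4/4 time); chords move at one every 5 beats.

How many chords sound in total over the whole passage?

128 chords

A has 120 beats and chords last 6 each, so 20 chords.
B has 28 beats and chords last 0.5 each, so 56 chords.
C has 80 beats and chords last 5 each, so 16 chords.
D has 20 beats and chords last 1 each, so 20 chords.
E has 80 beats and chords last 5 each, so 16 chords.
Total: 20 + 56 + 16 + 20 + 16 = 128.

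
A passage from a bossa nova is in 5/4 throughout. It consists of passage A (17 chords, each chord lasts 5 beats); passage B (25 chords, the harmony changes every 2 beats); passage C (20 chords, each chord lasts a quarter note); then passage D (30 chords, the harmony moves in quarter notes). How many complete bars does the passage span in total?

37 bars

A: 17 × 5 = 85 beats = 17 bars.
B: 25 × 2 = 50 beats = 10 bars.
C: 20 × 1 = 20 beats = 4 bars.
D: 30 × 1 = 30 beats = 6 bars.
Total: 17 + 10 + 4 + 6 = 37 bars.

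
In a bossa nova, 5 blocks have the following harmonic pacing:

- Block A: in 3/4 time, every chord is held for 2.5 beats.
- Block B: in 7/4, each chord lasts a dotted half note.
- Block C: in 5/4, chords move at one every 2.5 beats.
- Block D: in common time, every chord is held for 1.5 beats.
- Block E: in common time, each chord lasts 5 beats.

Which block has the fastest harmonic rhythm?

A: 3/2.5 = 1.2 chords/bar.
B: 7/3 = 7/3 chords/bar.
C: 5/2.5 = 2 chords/bar.
D: 4/1.5 = 8/3 chords/bar.
E: 4/5 = 0.8 chords/bar.
Fastest is D at 8/3 chords/bar.

Block D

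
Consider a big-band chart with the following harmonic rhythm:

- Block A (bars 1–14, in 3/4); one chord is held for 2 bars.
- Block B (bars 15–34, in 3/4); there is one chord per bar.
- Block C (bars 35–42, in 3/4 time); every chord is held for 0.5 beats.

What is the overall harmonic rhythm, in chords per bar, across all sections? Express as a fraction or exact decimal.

A: 14 bars of 3 beats is 42 beats; at 6 beats each that's 7 chords.
B: 20 bars of 3 beats is 60 beats; at 3 beats each that's 20 chords.
C: 8 bars of 3 beats is 24 beats; at 0.5 beats each that's 48 chords.
Overall: 75 chords over 42 bars → 75/42 = 25/14 chords per bar.

25/14 chords per bar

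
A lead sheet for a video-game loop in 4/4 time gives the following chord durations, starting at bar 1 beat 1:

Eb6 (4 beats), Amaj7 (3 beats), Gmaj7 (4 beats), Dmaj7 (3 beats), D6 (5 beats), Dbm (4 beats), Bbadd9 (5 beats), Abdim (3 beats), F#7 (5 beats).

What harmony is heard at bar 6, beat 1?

Beat 1 of bar 6 is beat (6−1)×4 + 1 = 21 overall.
Running totals: Eb6 ends at 4, Amaj7 ends at 7, Gmaj7 ends at 11, Dmaj7 ends at 14, D6 ends at 19, Dbm ends at 23.
Beat 21 falls within Dbm.

Dbm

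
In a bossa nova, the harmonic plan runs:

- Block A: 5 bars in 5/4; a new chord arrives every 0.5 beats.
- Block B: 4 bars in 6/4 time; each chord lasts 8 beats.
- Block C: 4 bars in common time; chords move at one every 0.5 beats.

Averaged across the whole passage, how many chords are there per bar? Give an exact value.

85/13 chords per bar

A: 5 × 5 = 25 beats ÷ 0.5 = 50 chords.
B: 4 × 6 = 24 beats ÷ 8 = 3 chords.
C: 4 × 4 = 16 beats ÷ 0.5 = 32 chords.
Overall: 85 chords over 13 bars → 85/13 = 85/13 chords per bar.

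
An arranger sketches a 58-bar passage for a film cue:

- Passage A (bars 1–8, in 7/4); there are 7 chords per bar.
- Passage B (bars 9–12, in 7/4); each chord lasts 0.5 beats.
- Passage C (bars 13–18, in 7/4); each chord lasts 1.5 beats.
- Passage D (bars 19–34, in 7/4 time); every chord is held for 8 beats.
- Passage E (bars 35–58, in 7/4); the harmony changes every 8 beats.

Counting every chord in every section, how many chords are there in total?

A has 56 beats and chords last 1 each, so 56 chords.
B has 28 beats and chords last 0.5 each, so 56 chords.
C has 42 beats and chords last 1.5 each, so 28 chords.
D has 112 beats and chords last 8 each, so 14 chords.
E has 168 beats and chords last 8 each, so 21 chords.
Total: 56 + 56 + 28 + 14 + 21 = 175.

175 chords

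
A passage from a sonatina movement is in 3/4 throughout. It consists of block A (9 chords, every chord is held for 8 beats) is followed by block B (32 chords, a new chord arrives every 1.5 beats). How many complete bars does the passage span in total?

A: 9 × 8 = 72 beats = 24 bars.
B: 32 × 1.5 = 48 beats = 16 bars.
Total: 24 + 16 = 40 bars.

40 bars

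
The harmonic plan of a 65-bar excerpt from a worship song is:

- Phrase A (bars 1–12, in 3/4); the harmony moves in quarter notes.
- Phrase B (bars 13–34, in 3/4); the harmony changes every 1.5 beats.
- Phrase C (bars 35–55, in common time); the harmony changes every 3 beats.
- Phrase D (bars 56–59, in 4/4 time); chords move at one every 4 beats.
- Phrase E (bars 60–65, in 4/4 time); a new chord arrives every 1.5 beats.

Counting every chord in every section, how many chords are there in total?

A: 12 bars × 3 beats = 36 beats; 1 beat/chord → 36 chords.
B: 22 bars × 3 beats = 66 beats; 1.5 beats/chord → 44 chords.
C: 21 bars × 4 beats = 84 beats; 3 beats/chord → 28 chords.
D: 4 bars × 4 beats = 16 beats; 4 beats/chord → 4 chords.
E: 6 bars × 4 beats = 24 beats; 1.5 beats/chord → 16 chords.
Total: 36 + 44 + 28 + 4 + 16 = 128.

128 chords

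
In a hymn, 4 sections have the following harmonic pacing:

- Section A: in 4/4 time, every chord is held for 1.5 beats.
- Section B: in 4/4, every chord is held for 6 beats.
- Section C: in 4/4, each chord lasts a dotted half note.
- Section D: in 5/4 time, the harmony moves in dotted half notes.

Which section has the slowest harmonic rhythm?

A: 4 beats/bar ÷ 1.5 beats/chord = 8/3 chords/bar.
B: 4 beats/bar ÷ 6 beats/chord = 2/3 chords/bar.
C: 4 beats/bar ÷ 3 beats/chord = 4/3 chords/bar.
D: 5 beats/bar ÷ 3 beats/chord = 5/3 chords/bar.
Slowest is B at 2/3 chords/bar.

Section B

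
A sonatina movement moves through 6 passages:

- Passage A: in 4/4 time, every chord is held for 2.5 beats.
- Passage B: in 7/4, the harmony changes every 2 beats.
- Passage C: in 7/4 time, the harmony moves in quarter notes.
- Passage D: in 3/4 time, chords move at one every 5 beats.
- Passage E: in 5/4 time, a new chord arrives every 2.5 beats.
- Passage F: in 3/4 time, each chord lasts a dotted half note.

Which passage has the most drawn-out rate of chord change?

A: each chord is 2.5 beats in 4/4, so 1.6 per bar.
B: each chord is 2 beats in 7/4, so 3.5 per bar.
C: each chord is 1 beat in 7/4, so 7 per bar.
D: each chord is 5 beats in 3/4, so 0.6 per bar.
E: each chord is 2.5 beats in 5/4, so 2 per bar.
F: each chord is 3 beats in 3/4, so 1 per bar.
Slowest is D at 0.6 chords/bar.

Passage D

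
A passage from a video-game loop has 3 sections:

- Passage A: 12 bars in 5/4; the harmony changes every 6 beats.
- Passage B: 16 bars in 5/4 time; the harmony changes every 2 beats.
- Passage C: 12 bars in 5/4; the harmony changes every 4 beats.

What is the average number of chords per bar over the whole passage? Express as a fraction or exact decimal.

1.625 chords per bar

A: 12 bars of 5 beats is 60 beats; at 6 beats each that's 10 chords.
B: 16 bars of 5 beats is 80 beats; at 2 beats each that's 40 chords.
C: 12 bars of 5 beats is 60 beats; at 4 beats each that's 15 chords.
Overall: 65 chords over 40 bars → 65/40 = 1.625 chords per bar.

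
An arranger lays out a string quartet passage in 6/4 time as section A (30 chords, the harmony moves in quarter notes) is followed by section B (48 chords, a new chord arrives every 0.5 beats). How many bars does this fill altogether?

9 bars

A: 30 × 1 = 30 beats = 5 bars.
B: 48 × 0.5 = 24 beats = 4 bars.
Total: 5 + 4 = 9 bars.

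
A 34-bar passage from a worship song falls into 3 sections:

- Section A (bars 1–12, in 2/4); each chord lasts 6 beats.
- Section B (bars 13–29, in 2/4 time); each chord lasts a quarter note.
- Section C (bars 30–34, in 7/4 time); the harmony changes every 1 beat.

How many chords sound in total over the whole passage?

A has 24 beats and chords last 6 each, so 4 chords.
B has 34 beats and chords last 1 each, so 34 chords.
C has 35 beats and chords last 1 each, so 35 chords.
Total: 4 + 34 + 35 = 73.

73 chords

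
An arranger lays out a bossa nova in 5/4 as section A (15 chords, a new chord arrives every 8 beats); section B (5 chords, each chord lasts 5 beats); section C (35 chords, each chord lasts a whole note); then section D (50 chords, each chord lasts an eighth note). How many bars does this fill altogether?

62 bars

A: 15 × 8 = 120 beats = 24 bars.
B: 5 × 5 = 25 beats = 5 bars.
C: 35 × 4 = 140 beats = 28 bars.
D: 50 × 0.5 = 25 beats = 5 bars.
Total: 24 + 5 + 28 + 5 = 62 bars.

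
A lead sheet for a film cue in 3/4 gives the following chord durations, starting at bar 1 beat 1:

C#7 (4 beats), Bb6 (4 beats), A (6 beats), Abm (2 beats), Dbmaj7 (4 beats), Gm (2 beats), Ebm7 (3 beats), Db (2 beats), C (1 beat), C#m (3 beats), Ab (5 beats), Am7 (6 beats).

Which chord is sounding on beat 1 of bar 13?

Beat 1 of bar 13 is beat (13−1)×3 + 1 = 37 overall.
Running totals: C#7 ends at 4, Bb6 ends at 8, A ends at 14, Abm ends at 16, Dbmaj7 ends at 20, Gm ends at 22, Ebm7 ends at 25, Db ends at 27, C ends at 28, C#m ends at 31, Ab ends at 36, Am7 ends at 42.
Beat 37 falls within Am7.

Am7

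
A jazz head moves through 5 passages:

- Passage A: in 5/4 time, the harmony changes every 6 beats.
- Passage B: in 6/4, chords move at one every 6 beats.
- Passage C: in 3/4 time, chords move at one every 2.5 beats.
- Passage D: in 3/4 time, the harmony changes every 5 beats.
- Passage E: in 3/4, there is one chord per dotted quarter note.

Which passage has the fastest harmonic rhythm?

Passage E

A: each chord is 6 beats in 5/4, so 5/6 per bar.
B: each chord is 6 beats in 6/4, so 1 per bar.
C: each chord is 2.5 beats in 3/4, so 1.2 per bar.
D: each chord is 5 beats in 3/4, so 0.6 per bar.
E: each chord is 1.5 beats in 3/4, so 2 per bar.
Fastest is E at 2 chords/bar.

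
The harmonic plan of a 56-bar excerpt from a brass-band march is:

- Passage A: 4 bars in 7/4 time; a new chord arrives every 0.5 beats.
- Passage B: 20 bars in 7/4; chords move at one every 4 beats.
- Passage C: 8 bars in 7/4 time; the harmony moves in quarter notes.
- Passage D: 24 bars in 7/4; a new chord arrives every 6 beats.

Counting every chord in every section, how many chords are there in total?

175 chords

A: 4·7 = 28 beats, 28/0.5 = 56 chords.
B: 20·7 = 140 beats, 140/4 = 35 chords.
C: 8·7 = 56 beats, 56/1 = 56 chords.
D: 24·7 = 168 beats, 168/6 = 28 chords.
Total: 56 + 35 + 56 + 28 = 175.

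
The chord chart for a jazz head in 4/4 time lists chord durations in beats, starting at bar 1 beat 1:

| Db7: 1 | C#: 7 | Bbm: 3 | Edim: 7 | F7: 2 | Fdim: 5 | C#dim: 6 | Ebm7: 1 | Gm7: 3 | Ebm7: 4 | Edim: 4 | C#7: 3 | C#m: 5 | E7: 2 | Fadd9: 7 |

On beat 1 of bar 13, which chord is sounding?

Beat 1 of bar 13 is beat (13−1)×4 + 1 = 49 overall.
Running totals: Db7 ends at 1, C# ends at 8, Bbm ends at 11, Edim ends at 18, F7 ends at 20, Fdim ends at 25, C#dim ends at 31, Ebm7 ends at 32, Gm7 ends at 35, Ebm7 ends at 39, Edim ends at 43, C#7 ends at 46, C#m ends at 51.
Beat 49 falls within C#m.

C#m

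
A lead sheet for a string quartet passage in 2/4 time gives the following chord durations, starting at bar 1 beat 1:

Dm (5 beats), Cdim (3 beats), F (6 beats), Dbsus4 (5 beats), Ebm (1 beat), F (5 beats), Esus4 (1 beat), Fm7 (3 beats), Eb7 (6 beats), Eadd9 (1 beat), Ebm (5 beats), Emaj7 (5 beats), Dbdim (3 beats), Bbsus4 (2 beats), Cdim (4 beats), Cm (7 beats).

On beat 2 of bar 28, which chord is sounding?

Cm

Beat 2 of bar 28 is beat (28−1)×2 + 2 = 56 overall.
Running totals: Dm ends at 5, Cdim ends at 8, F ends at 14, Dbsus4 ends at 19, Ebm ends at 20, F ends at 25, Esus4 ends at 26, Fm7 ends at 29, Eb7 ends at 35, Eadd9 ends at 36, Ebm ends at 41, Emaj7 ends at 46, Dbdim ends at 49, Bbsus4 ends at 51, Cdim ends at 55, Cm ends at 62.
Beat 56 falls within Cm.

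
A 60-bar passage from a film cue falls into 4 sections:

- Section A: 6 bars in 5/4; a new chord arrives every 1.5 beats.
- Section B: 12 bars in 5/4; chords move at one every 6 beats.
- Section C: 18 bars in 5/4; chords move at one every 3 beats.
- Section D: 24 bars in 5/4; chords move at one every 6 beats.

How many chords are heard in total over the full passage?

A has 30 beats and chords last 1.5 each, so 20 chords.
B has 60 beats and chords last 6 each, so 10 chords.
C has 90 beats and chords last 3 each, so 30 chords.
D has 120 beats and chords last 6 each, so 20 chords.
Total: 20 + 10 + 30 + 20 = 80.

80 chords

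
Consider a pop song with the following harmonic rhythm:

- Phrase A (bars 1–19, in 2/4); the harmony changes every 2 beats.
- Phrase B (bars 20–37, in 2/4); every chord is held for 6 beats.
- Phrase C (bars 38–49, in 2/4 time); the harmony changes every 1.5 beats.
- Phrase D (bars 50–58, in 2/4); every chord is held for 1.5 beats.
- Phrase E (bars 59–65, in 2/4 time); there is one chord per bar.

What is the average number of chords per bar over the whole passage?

12/13 chords per bar

A: 19 × 2 = 38 beats ÷ 2 = 19 chords.
B: 18 × 2 = 36 beats ÷ 6 = 6 chords.
C: 12 × 2 = 24 beats ÷ 1.5 = 16 chords.
D: 9 × 2 = 18 beats ÷ 1.5 = 12 chords.
E: 7 × 2 = 14 beats ÷ 2 = 7 chords.
Overall: 60 chords over 65 bars → 60/65 = 12/13 chords per bar.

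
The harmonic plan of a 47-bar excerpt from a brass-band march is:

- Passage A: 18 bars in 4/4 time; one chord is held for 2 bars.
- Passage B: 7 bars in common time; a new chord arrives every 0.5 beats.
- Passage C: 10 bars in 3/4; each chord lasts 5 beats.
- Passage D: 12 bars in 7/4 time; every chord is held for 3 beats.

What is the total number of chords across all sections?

A: 18 bars × 4 beats = 72 beats; 8 beats/chord → 9 chords.
B: 7 bars × 4 beats = 28 beats; 0.5 beats/chord → 56 chords.
C: 10 bars × 3 beats = 30 beats; 5 beats/chord → 6 chords.
D: 12 bars × 7 beats = 84 beats; 3 beats/chord → 28 chords.
Total: 9 + 56 + 6 + 28 = 99.

99 chords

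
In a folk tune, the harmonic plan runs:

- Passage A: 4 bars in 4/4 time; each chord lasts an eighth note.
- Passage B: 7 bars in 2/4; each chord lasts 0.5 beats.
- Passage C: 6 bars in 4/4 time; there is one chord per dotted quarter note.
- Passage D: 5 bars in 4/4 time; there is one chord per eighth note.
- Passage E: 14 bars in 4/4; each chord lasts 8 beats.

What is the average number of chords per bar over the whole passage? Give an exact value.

A: 4 bars of 4 beats is 16 beats; at 0.5 beats each that's 32 chords.
B: 7 bars of 2 beats is 14 beats; at 0.5 beats each that's 28 chords.
C: 6 bars of 4 beats is 24 beats; at 1.5 beats each that's 16 chords.
D: 5 bars of 4 beats is 20 beats; at 0.5 beats each that's 40 chords.
E: 14 bars of 4 beats is 56 beats; at 8 beats each that's 7 chords.
Overall: 123 chords over 36 bars → 123/36 = 41/12 chords per bar.

41/12 chords per bar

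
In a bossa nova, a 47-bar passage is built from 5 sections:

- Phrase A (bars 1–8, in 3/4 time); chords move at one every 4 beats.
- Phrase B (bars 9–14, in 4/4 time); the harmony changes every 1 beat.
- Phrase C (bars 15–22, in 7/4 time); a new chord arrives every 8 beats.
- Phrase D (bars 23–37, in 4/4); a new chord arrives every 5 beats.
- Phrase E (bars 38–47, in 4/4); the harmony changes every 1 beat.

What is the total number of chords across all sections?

A: 8 bars × 3 beats = 24 beats; 4 beats/chord → 6 chords.
B: 6 bars × 4 beats = 24 beats; 1 beat/chord → 24 chords.
C: 8 bars × 7 beats = 56 beats; 8 beats/chord → 7 chords.
D: 15 bars × 4 beats = 60 beats; 5 beats/chord → 12 chords.
E: 10 bars × 4 beats = 40 beats; 1 beat/chord → 40 chords.
Total: 6 + 24 + 7 + 12 + 40 = 89.

89 chords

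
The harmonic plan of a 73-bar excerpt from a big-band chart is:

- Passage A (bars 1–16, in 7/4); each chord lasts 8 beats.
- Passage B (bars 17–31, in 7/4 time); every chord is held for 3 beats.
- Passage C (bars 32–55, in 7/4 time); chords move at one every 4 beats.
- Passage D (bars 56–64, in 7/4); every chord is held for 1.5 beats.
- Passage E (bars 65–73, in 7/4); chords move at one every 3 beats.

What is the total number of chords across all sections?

A: 16·7 = 112 beats, 112/8 = 14 chords.
B: 15·7 = 105 beats, 105/3 = 35 chords.
C: 24·7 = 168 beats, 168/4 = 42 chords.
D: 9·7 = 63 beats, 63/1.5 = 42 chords.
E: 9·7 = 63 beats, 63/3 = 21 chords.
Total: 14 + 35 + 42 + 42 + 21 = 154.

154 chords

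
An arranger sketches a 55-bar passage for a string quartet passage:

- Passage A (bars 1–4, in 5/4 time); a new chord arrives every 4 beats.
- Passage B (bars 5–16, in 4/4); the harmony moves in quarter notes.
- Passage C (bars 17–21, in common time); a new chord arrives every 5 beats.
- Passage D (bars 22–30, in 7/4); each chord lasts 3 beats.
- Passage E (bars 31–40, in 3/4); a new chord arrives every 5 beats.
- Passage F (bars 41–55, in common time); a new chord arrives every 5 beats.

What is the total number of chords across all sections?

A has 20 beats and chords last 4 each, so 5 chords.
B has 48 beats and chords last 1 each, so 48 chords.
C has 20 beats and chords last 5 each, so 4 chords.
D has 63 beats and chords last 3 each, so 21 chords.
E has 30 beats and chords last 5 each, so 6 chords.
F has 60 beats and chords last 5 each, so 12 chords.
Total: 5 + 48 + 4 + 21 + 6 + 12 = 96.

96 chords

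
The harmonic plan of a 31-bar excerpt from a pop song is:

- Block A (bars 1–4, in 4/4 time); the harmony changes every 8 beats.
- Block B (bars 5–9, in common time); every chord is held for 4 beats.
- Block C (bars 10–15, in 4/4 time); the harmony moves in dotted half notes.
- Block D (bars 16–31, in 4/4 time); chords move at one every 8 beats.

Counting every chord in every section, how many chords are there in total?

A has 16 beats and chords last 8 each, so 2 chords.
B has 20 beats and chords last 4 each, so 5 chords.
C has 24 beats and chords last 3 each, so 8 chords.
D has 64 beats and chords last 8 each, so 8 chords.
Total: 2 + 5 + 8 + 8 = 23.

23 chords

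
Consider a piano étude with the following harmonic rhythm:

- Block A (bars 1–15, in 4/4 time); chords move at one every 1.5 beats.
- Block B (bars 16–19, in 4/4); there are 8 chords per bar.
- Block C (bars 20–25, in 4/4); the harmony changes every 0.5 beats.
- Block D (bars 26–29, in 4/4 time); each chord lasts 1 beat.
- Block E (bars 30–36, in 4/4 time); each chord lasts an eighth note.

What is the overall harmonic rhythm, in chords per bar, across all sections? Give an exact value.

16/3 chords per bar

A: 15 × 4 = 60 beats ÷ 1.5 = 40 chords.
B: 4 × 4 = 16 beats ÷ 0.5 = 32 chords.
C: 6 × 4 = 24 beats ÷ 0.5 = 48 chords.
D: 4 × 4 = 16 beats ÷ 1 = 16 chords.
E: 7 × 4 = 28 beats ÷ 0.5 = 56 chords.
Overall: 192 chords over 36 bars → 192/36 = 16/3 chords per bar.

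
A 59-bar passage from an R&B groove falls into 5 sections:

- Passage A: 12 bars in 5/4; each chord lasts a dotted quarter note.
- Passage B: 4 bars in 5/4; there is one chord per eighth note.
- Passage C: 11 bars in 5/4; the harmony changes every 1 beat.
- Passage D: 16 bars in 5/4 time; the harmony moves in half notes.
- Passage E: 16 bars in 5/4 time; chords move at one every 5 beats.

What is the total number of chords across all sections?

191 chords

A has 60 beats and chords last 1.5 each, so 40 chords.
B has 20 beats and chords last 0.5 each, so 40 chords.
C has 55 beats and chords last 1 each, so 55 chords.
D has 80 beats and chords last 2 each, so 40 chords.
E has 80 beats and chords last 5 each, so 16 chords.
Total: 40 + 40 + 55 + 40 + 16 = 191.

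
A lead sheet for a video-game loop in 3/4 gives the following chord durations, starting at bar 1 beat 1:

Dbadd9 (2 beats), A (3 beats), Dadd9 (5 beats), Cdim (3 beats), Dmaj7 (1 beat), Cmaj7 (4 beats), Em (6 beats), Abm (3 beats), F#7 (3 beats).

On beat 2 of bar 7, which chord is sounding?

Em

Beat 2 of bar 7 is beat (7−1)×3 + 2 = 20 overall.
Running totals: Dbadd9 ends at 2, A ends at 5, Dadd9 ends at 10, Cdim ends at 13, Dmaj7 ends at 14, Cmaj7 ends at 18, Em ends at 24.
Beat 20 falls within Em.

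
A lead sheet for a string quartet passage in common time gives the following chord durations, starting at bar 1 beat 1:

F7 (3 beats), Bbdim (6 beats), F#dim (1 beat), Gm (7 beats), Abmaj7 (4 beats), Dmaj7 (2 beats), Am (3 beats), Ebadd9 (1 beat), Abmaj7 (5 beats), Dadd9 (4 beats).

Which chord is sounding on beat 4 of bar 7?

Abmaj7

Beat 4 of bar 7 is beat (7−1)×4 + 4 = 28 overall.
Running totals: F7 ends at 3, Bbdim ends at 9, F#dim ends at 10, Gm ends at 17, Abmaj7 ends at 21, Dmaj7 ends at 23, Am ends at 26, Ebadd9 ends at 27, Abmaj7 ends at 32.
Beat 28 falls within Abmaj7.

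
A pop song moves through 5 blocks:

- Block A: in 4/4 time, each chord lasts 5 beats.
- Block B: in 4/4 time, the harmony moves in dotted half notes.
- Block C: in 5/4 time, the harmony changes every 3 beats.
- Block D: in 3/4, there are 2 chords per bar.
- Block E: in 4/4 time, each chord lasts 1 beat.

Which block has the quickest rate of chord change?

A: each chord is 5 beats in 4/4, so 0.8 per bar.
B: each chord is 3 beats in 4/4, so 4/3 per bar.
C: each chord is 3 beats in 5/4, so 5/3 per bar.
D: each chord is 1.5 beats in 3/4, so 2 per bar.
E: each chord is 1 beat in 4/4, so 4 per bar.
Fastest is E at 4 chords/bar.

Block E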